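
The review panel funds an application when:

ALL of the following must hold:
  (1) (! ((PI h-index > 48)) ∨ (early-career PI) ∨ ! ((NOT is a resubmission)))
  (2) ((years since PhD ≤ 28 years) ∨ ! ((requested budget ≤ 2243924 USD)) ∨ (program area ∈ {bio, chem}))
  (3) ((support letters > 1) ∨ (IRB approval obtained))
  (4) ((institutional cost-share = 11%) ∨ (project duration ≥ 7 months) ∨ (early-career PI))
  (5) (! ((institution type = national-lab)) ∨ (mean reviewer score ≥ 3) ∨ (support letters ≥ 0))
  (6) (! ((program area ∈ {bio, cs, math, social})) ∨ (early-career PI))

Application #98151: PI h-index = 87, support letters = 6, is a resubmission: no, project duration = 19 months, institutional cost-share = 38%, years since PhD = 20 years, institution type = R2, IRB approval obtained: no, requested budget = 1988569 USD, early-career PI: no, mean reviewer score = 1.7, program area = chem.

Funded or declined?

Atomic conditions:
  PI h-index > 48: 87 > 48 is true
  early-career PI: no → false
  NOT is a resubmission: no → true
  years since PhD ≤ 28 years: 20 ≤ 28 is true
  requested budget ≤ 2243924 USD: 1988569 ≤ 2243924 is true
  program area ∈ {bio, chem}: chem is in the set → true
  support letters > 1: 6 > 1 is true
  IRB approval obtained: no → false
  institutional cost-share = 11%: 38 == 11 is false
  project duration ≥ 7 months: 19 ≥ 7 is true
  institution type = national-lab: R2 == national-lab is false
  mean reviewer score ≥ 3: 1.7 ≥ 3 is false
  support letters ≥ 0: 6 ≥ 0 is true
  program area ∈ {bio, cs, math, social}: chem is not in the set → false
Combine:
[1.1] NOT true = false
[1.3] NOT true = false
[1] false OR false OR false = false
[2.2] NOT true = false
[2] true OR false OR true = true
[3] true OR false = true
[4] false OR true OR false = true
[5.1] NOT false = true
[5] true OR false OR true = true
[6.1] NOT false = true
[6] true OR false = true
[root] false AND true AND true AND true AND true AND true = false
Overall: false → declined

Declined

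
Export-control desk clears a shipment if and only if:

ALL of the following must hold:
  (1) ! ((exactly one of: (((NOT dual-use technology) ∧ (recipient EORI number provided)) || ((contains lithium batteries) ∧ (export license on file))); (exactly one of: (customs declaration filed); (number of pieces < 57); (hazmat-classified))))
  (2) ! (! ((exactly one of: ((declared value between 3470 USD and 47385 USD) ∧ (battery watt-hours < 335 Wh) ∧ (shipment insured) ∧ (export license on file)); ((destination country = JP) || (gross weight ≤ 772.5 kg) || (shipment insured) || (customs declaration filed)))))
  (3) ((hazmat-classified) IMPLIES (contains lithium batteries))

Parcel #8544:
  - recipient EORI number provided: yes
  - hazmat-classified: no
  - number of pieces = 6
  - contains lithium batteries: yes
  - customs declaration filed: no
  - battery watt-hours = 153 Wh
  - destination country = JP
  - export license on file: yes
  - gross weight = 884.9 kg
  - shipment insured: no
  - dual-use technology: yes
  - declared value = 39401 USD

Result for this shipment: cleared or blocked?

Cleared

Atomic conditions:
  NOT dual-use technology: yes → false
  recipient EORI number provided: yes → true
  contains lithium batteries: yes → true
  export license on file: yes → true
  customs declaration filed: no → false
  number of pieces < 57: 6 < 57 is true
  hazmat-classified: no → false
  declared value between 3470 USD and 47385 USD: 39401 in [3470, 47385] is true
  battery watt-hours < 335 Wh: 153 < 335 is true
  shipment insured: no → false
  destination country = JP: JP == JP is true
  gross weight ≤ 772.5 kg: 884.9 ≤ 772.5 is false
Combine:
[1.1.1.1] false AND true = false
[1.1.1.2] true AND true = true
[1.1.1] false OR true = true
[1.1.2] exactly-one(false, true, false) = true
[1.1] exactly-one(true, true) = false
[1] NOT false = true
[2.1.1.1] true AND true AND false AND true = false
[2.1.1.2] true OR false OR false OR false = true
[2.1.1] exactly-one(false, true) = true
[2.1] NOT true = false
[2] NOT false = true
[3] false → true (antecedent false ⇒ implication holds) = true
[root] true AND true AND true = true
Overall: true → cleared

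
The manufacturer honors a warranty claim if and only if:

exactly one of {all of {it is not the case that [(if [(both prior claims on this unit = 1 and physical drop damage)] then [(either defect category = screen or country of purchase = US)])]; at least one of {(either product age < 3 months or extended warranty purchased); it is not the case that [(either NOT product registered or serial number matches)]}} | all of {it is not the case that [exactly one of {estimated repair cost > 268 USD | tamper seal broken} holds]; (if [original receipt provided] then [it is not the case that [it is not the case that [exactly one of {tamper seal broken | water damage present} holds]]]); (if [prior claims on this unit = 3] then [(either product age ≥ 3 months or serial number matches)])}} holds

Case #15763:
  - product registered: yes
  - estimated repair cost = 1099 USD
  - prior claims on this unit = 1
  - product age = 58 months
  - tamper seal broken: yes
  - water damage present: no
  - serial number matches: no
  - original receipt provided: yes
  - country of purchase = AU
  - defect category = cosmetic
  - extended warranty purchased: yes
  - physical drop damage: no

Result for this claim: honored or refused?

Atomic conditions:
  prior claims on this unit = 1: 1 == 1 is true
  physical drop damage: no → false
  defect category = screen: cosmetic == screen is false
  country of purchase = US: AU == US is false
  product age < 3 months: 58 < 3 is false
  extended warranty purchased: yes → true
  NOT product registered: yes → false
  serial number matches: no → false
  estimated repair cost > 268 USD: 1099 > 268 is true
  tamper seal broken: yes → true
  original receipt provided: yes → true
  water damage present: no → false
  prior claims on this unit = 3: 1 == 3 is false
  product age ≥ 3 months: 58 ≥ 3 is true
Combine:
[1.1.1.1] true AND false = false
[1.1.1.2] false OR false = false
[1.1.1] false → false (antecedent false ⇒ implication holds) = true
[1.1] NOT true = false
[1.2.1] false OR true = true
[1.2.2.1] false OR false = false
[1.2.2] NOT false = true
[1.2] true OR true = true
[1] false AND true = false
[2.1.1] exactly-one(true, true) = false
[2.1] NOT false = true
[2.2.2.1.1] exactly-one(true, false) = true
[2.2.2.1] NOT true = false
[2.2.2] NOT false = true
[2.2] true → true = true
[2.3.2] true OR false = true
[2.3] false → true (antecedent false ⇒ implication holds) = true
[2] true AND true AND true = true
[root] exactly-one(false, true) = true
Overall: true → honored

Honored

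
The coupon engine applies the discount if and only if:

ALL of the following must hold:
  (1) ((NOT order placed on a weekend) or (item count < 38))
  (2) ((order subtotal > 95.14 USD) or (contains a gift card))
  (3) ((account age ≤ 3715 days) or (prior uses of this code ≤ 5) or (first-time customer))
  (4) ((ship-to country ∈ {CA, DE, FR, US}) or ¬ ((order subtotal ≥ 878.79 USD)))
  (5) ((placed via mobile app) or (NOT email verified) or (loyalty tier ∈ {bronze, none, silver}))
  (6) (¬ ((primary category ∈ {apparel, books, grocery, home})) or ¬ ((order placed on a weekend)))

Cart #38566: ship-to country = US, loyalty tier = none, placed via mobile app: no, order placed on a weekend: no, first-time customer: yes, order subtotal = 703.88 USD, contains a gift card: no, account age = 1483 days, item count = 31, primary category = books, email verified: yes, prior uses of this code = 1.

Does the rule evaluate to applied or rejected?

Atomic conditions:
  NOT order placed on a weekend: no → true
  item count < 38: 31 < 38 is true
  order subtotal > 95.14 USD: 703.88 > 95.14 is true
  contains a gift card: no → false
  account age ≤ 3715 days: 1483 ≤ 3715 is true
  prior uses of this code ≤ 5: 1 ≤ 5 is true
  first-time customer: yes → true
  ship-to country ∈ {CA, DE, FR, US}: US is in the set → true
  order subtotal ≥ 878.79 USD: 703.88 ≥ 878.79 is false
  placed via mobile app: no → false
  NOT email verified: yes → false
  loyalty tier ∈ {bronze, none, silver}: none is in the set → true
  primary category ∈ {apparel, books, grocery, home}: books is in the set → true
  order placed on a weekend: no → false
Combine:
[1] true OR true = true
[2] true OR false = true
[3] true OR true OR true = true
[4.2] NOT false = true
[4] true OR true = true
[5] false OR false OR true = true
[6.1] NOT true = false
[6.2] NOT false = true
[6] false OR true = true
[root] true AND true AND true AND true AND true AND true = true
Overall: true → applied

Applied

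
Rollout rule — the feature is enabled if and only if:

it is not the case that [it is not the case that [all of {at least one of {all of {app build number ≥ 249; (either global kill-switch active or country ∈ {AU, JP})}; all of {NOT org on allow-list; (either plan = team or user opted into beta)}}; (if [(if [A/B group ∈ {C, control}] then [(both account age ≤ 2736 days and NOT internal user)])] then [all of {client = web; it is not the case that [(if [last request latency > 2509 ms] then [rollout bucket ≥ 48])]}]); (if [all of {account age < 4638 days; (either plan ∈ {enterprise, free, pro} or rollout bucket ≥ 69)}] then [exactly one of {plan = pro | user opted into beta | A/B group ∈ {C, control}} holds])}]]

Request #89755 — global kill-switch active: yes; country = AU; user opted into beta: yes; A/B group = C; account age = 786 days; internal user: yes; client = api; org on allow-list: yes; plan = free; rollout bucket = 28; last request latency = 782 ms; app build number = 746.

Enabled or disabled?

Disabled

Atomic conditions:
  app build number ≥ 249: 746 ≥ 249 is true
  global kill-switch active: yes → true
  country ∈ {AU, JP}: AU is in the set → true
  NOT org on allow-list: yes → false
  plan = team: free == team is false
  user opted into beta: yes → true
  A/B group ∈ {C, control}: C is in the set → true
  account age ≤ 2736 days: 786 ≤ 2736 is true
  NOT internal user: yes → false
  client = web: api == web is false
  last request latency > 2509 ms: 782 > 2509 is false
  rollout bucket ≥ 48: 28 ≥ 48 is false
  account age < 4638 days: 786 < 4638 is true
  plan ∈ {enterprise, free, pro}: free is in the set → true
  rollout bucket ≥ 69: 28 ≥ 69 is false
  plan = pro: free == pro is false
Combine:
[1.1.1.1.2] true OR true = true
[1.1.1.1] true AND true = true
[1.1.1.2.2] false OR true = true
[1.1.1.2] false AND true = false
[1.1.1] true OR false = true
[1.1.2.1.2] true AND false = false
[1.1.2.1] true → false = false
[1.1.2.2.2.1] false → false (antecedent false ⇒ implication holds) = true
[1.1.2.2.2] NOT true = false
[1.1.2.2] false AND false = false
[1.1.2] false → false (antecedent false ⇒ implication holds) = true
[1.1.3.1.2] true OR false = true
[1.1.3.1] true AND true = true
[1.1.3.2] exactly-one(false, true, true) = false
[1.1.3] true → false = false
[1.1] true AND true AND false = false
[1] NOT false = true
[root] NOT true = false
Overall: false → disabled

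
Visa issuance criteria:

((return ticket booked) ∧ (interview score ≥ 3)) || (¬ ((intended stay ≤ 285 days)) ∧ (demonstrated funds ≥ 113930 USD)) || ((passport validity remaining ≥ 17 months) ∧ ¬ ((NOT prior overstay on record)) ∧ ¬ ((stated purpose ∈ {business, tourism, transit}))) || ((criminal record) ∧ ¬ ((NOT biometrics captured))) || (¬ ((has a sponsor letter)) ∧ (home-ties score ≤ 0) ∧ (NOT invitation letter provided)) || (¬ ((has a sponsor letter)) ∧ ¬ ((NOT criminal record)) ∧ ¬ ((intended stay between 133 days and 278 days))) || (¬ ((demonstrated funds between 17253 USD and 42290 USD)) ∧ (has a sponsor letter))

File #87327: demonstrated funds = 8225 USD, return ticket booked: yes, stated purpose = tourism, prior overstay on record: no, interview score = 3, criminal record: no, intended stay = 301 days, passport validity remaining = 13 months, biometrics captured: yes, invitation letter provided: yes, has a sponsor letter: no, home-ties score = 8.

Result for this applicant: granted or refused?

Atomic conditions:
  return ticket booked: yes → true
  interview score ≥ 3: 3 ≥ 3 is true
  intended stay ≤ 285 days: 301 ≤ 285 is false
  demonstrated funds ≥ 113930 USD: 8225 ≥ 113930 is false
  passport validity remaining ≥ 17 months: 13 ≥ 17 is false
  NOT prior overstay on record: no → true
  stated purpose ∈ {business, tourism, transit}: tourism is in the set → true
  criminal record: no → false
  NOT biometrics captured: yes → false
  has a sponsor letter: no → false
  home-ties score ≤ 0: 8 ≤ 0 is false
  NOT invitation letter provided: yes → false
  NOT criminal record: no → true
  intended stay between 133 days and 278 days: 301 in [133, 278] is false
  demonstrated funds between 17253 USD and 42290 USD: 8225 in [17253, 42290] is false
Combine:
[1] true AND true = true
[2.1] NOT false = true
[2] true AND false = false
[3.2] NOT true = false
[3.3] NOT true = false
[3] false AND false AND false = false
[4.2] NOT false = true
[4] false AND true = false
[5.1] NOT false = true
[5] true AND false AND false = false
[6.1] NOT false = true
[6.2] NOT true = false
[6.3] NOT false = true
[6] true AND false AND true = false
[7.1] NOT false = true
[7] true AND false = false
[root] true OR false OR false OR false OR false OR false OR false = true
Overall: true → granted

Granted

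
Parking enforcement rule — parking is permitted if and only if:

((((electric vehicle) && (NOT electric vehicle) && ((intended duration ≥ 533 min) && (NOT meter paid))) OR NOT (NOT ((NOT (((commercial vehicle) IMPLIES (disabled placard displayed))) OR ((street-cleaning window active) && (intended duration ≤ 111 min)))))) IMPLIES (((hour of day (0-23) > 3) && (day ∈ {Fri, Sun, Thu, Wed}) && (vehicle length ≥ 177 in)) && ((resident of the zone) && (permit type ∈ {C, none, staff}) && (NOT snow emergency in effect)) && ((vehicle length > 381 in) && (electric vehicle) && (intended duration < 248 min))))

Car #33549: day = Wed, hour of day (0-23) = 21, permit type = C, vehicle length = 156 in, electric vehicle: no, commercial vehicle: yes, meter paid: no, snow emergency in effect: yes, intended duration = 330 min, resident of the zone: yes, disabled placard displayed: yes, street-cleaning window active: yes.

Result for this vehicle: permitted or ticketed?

Permitted

Atomic conditions:
  electric vehicle: no → false
  NOT electric vehicle: no → true
  intended duration ≥ 533 min: 330 ≥ 533 is false
  NOT meter paid: no → true
  commercial vehicle: yes → true
  disabled placard displayed: yes → true
  street-cleaning window active: yes → true
  intended duration ≤ 111 min: 330 ≤ 111 is false
  hour of day (0-23) > 3: 21 > 3 is true
  day ∈ {Fri, Sun, Thu, Wed}: Wed is in the set → true
  vehicle length ≥ 177 in: 156 ≥ 177 is false
  resident of the zone: yes → true
  permit type ∈ {C, none, staff}: C is in the set → true
  NOT snow emergency in effect: yes → false
  vehicle length > 381 in: 156 > 381 is false
  intended duration < 248 min: 330 < 248 is false
Combine:
[1.1.3] false AND true = false
[1.1] false AND true AND false = false
[1.2.1.1.1.1] true → true = true
[1.2.1.1.1] NOT true = false
[1.2.1.1.2] true AND false = false
[1.2.1.1] false OR false = false
[1.2.1] NOT false = true
[1.2] NOT true = false
[1] false OR false = false
[2.1] true AND true AND false = false
[2.2] true AND true AND false = false
[2.3] false AND false AND false = false
[2] false AND false AND false = false
[root] false → false (antecedent false ⇒ implication holds) = true
Overall: true → permitted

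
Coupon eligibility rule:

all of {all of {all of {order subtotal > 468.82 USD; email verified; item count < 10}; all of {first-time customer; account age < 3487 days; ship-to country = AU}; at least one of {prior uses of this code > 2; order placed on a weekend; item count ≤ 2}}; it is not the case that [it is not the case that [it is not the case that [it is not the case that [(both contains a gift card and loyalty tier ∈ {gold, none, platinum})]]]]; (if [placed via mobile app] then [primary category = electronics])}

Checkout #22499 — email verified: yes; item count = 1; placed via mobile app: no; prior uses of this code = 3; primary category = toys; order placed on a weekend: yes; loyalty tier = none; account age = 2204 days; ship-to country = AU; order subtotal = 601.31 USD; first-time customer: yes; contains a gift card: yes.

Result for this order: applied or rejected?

Applied

Atomic conditions:
  order subtotal > 468.82 USD: 601.31 > 468.82 is true
  email verified: yes → true
  item count < 10: 1 < 10 is true
  first-time customer: yes → true
  account age < 3487 days: 2204 < 3487 is true
  ship-to country = AU: AU == AU is true
  prior uses of this code > 2: 3 > 2 is true
  order placed on a weekend: yes → true
  item count ≤ 2: 1 ≤ 2 is true
  contains a gift card: yes → true
  loyalty tier ∈ {gold, none, platinum}: none is in the set → true
  placed via mobile app: no → false
  primary category = electronics: toys == electronics is false
Combine:
[1.1] true AND true AND true = true
[1.2] true AND true AND true = true
[1.3] true OR true OR true = true
[1] true AND true AND true = true
[2.1.1.1.1] true AND true = true
[2.1.1.1] NOT true = false
[2.1.1] NOT false = true
[2.1] NOT true = false
[2] NOT false = true
[3] false → false (antecedent false ⇒ implication holds) = true
[root] true AND true AND true = true
Overall: true → applied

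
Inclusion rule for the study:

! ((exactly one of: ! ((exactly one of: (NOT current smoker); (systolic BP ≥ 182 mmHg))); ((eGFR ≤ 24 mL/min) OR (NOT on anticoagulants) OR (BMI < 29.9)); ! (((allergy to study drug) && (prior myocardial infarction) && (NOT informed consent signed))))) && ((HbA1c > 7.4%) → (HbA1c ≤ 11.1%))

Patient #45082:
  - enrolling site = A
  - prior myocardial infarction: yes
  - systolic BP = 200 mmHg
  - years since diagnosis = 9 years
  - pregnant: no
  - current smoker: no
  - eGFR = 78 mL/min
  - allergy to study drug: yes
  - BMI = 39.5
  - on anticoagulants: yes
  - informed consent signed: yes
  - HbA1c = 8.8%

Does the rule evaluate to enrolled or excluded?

Atomic conditions:
  NOT current smoker: no → true
  systolic BP ≥ 182 mmHg: 200 ≥ 182 is true
  eGFR ≤ 24 mL/min: 78 ≤ 24 is false
  NOT on anticoagulants: yes → false
  BMI < 29.9: 39.5 < 29.9 is false
  allergy to study drug: yes → true
  prior myocardial infarction: yes → true
  NOT informed consent signed: yes → false
  HbA1c > 7.4%: 8.8 > 7.4 is true
  HbA1c ≤ 11.1%: 8.8 ≤ 11.1 is true
Combine:
[1.1.1.1] exactly-one(true, true) = false
[1.1.1] NOT false = true
[1.1.2] false OR false OR false = false
[1.1.3.1] true AND true AND false = false
[1.1.3] NOT false = true
[1.1] exactly-one(true, false, true) = false
[1] NOT false = true
[2] true → true = true
[root] true AND true = true
Overall: true → enrolled

Enrolled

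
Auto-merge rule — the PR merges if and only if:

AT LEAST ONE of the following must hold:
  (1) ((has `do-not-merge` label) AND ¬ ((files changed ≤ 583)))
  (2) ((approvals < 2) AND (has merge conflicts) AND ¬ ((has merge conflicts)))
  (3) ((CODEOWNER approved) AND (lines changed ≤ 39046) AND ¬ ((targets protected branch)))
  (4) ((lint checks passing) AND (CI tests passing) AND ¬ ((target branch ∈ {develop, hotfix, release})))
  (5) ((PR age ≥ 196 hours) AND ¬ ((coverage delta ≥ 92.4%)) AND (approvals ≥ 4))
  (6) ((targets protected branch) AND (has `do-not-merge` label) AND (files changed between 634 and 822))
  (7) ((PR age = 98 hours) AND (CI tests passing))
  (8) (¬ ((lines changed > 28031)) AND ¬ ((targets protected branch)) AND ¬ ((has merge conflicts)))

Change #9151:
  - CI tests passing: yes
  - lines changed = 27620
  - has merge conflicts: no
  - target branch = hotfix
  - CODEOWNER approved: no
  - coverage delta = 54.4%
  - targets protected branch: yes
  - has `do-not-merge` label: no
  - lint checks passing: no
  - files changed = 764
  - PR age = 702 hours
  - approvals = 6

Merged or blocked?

Merged

Atomic conditions:
  has `do-not-merge` label: no → false
  files changed ≤ 583: 764 ≤ 583 is false
  approvals < 2: 6 < 2 is false
  has merge conflicts: no → false
  CODEOWNER approved: no → false
  lines changed ≤ 39046: 27620 ≤ 39046 is true
  targets protected branch: yes → true
  lint checks passing: no → false
  CI tests passing: yes → true
  target branch ∈ {develop, hotfix, release}: hotfix is in the set → true
  PR age ≥ 196 hours: 702 ≥ 196 is true
  coverage delta ≥ 92.4%: 54.4 ≥ 92.4 is false
  approvals ≥ 4: 6 ≥ 4 is true
  files changed between 634 and 822: 764 in [634, 822] is true
  PR age = 98 hours: 702 == 98 is false
  lines changed > 28031: 27620 > 28031 is false
Combine:
[1.2] NOT false = true
[1] false AND true = false
[2.3] NOT false = true
[2] false AND false AND true = false
[3.3] NOT true = false
[3] false AND true AND false = false
[4.3] NOT true = false
[4] false AND true AND false = false
[5.2] NOT false = true
[5] true AND true AND true = true
[6] true AND false AND true = false
[7] false AND true = false
[8.1] NOT false = true
[8.2] NOT true = false
[8.3] NOT false = true
[8] true AND false AND true = false
[root] false OR false OR false OR false OR true OR false OR false OR false = true
Overall: true → merged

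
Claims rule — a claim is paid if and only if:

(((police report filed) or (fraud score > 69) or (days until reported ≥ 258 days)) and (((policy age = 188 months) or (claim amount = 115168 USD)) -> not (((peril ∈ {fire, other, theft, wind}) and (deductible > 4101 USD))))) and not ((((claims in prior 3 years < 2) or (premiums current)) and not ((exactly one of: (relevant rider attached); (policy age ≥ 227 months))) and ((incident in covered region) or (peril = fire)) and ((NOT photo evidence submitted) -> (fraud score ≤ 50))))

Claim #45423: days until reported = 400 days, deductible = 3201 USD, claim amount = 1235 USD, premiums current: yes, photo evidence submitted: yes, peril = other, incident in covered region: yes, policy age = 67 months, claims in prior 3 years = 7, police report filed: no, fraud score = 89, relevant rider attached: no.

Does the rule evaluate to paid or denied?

Atomic conditions:
  police report filed: no → false
  fraud score > 69: 89 > 69 is true
  days until reported ≥ 258 days: 400 ≥ 258 is true
  policy age = 188 months: 67 == 188 is false
  claim amount = 115168 USD: 1235 == 115168 is false
  peril ∈ {fire, other, theft, wind}: other is in the set → true
  deductible > 4101 USD: 3201 > 4101 is false
  claims in prior 3 years < 2: 7 < 2 is false
  premiums current: yes → true
  relevant rider attached: no → false
  policy age ≥ 227 months: 67 ≥ 227 is false
  incident in covered region: yes → true
  peril = fire: other == fire is false
  NOT photo evidence submitted: yes → false
  fraud score ≤ 50: 89 ≤ 50 is false
Combine:
[1.1] false OR true OR true = true
[1.2.1] false OR false = false
[1.2.2.1] true AND false = false
[1.2.2] NOT false = true
[1.2] false → true (antecedent false ⇒ implication holds) = true
[1] true AND true = true
[2.1.1] false OR true = true
[2.1.2.1] exactly-one(false, false) = false
[2.1.2] NOT false = true
[2.1.3] true OR false = true
[2.1.4] false → false (antecedent false ⇒ implication holds) = true
[2.1] true AND true AND true AND true = true
[2] NOT true = false
[root] true AND false = false
Overall: false → denied

Denied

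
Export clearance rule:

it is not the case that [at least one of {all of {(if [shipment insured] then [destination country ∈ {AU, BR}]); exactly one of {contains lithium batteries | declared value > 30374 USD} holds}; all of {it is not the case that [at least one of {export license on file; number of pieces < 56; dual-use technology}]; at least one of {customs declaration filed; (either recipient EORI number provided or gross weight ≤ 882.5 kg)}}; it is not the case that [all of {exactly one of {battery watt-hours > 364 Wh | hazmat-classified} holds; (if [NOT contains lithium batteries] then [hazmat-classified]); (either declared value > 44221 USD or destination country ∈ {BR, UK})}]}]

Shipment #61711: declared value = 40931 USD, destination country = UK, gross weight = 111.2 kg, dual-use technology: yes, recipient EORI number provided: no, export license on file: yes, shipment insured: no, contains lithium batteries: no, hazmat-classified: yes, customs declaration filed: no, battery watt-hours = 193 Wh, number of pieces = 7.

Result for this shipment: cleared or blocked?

Blocked

Atomic conditions:
  shipment insured: no → false
  destination country ∈ {AU, BR}: UK is not in the set → false
  contains lithium batteries: no → false
  declared value > 30374 USD: 40931 > 30374 is true
  export license on file: yes → true
  number of pieces < 56: 7 < 56 is true
  dual-use technology: yes → true
  customs declaration filed: no → false
  recipient EORI number provided: no → false
  gross weight ≤ 882.5 kg: 111.2 ≤ 882.5 is true
  battery watt-hours > 364 Wh: 193 > 364 is false
  hazmat-classified: yes → true
  NOT contains lithium batteries: no → true
  declared value > 44221 USD: 40931 > 44221 is false
  destination country ∈ {BR, UK}: UK is in the set → true
Combine:
[1.1.1] false → false (antecedent false ⇒ implication holds) = true
[1.1.2] exactly-one(false, true) = true
[1.1] true AND true = true
[1.2.1.1] true OR true OR true = true
[1.2.1] NOT true = false
[1.2.2.2] false OR true = true
[1.2.2] false OR true = true
[1.2] false AND true = false
[1.3.1.1] exactly-one(false, true) = true
[1.3.1.2] true → true = true
[1.3.1.3] false OR true = true
[1.3.1] true AND true AND true = true
[1.3] NOT true = false
[1] true OR false OR false = true
[root] NOT true = false
Overall: false → blocked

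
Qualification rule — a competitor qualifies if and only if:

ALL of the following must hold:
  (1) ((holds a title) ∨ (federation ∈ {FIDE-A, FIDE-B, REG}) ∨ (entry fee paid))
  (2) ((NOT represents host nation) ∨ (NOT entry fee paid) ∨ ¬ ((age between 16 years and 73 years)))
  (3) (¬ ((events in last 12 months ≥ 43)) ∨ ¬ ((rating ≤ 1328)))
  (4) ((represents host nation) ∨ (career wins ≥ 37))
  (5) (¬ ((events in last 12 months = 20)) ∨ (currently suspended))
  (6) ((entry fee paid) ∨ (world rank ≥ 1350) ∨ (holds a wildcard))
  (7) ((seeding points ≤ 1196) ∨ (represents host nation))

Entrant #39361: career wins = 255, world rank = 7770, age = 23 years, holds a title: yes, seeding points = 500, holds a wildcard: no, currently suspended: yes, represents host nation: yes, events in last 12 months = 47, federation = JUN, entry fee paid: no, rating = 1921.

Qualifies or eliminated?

Atomic conditions:
  holds a title: yes → true
  federation ∈ {FIDE-A, FIDE-B, REG}: JUN is not in the set → false
  entry fee paid: no → false
  NOT represents host nation: yes → false
  NOT entry fee paid: no → true
  age between 16 years and 73 years: 23 in [16, 73] is true
  events in last 12 months ≥ 43: 47 ≥ 43 is true
  rating ≤ 1328: 1921 ≤ 1328 is false
  represents host nation: yes → true
  career wins ≥ 37: 255 ≥ 37 is true
  events in last 12 months = 20: 47 == 20 is false
  currently suspended: yes → true
  world rank ≥ 1350: 7770 ≥ 1350 is true
  holds a wildcard: no → false
  seeding points ≤ 1196: 500 ≤ 1196 is true
Combine:
[1] true OR false OR false = true
[2.3] NOT true = false
[2] false OR true OR false = true
[3.1] NOT true = false
[3.2] NOT false = true
[3] false OR true = true
[4] true OR true = true
[5.1] NOT false = true
[5] true OR true = true
[6] false OR true OR false = true
[7] true OR true = true
[root] true AND true AND true AND true AND true AND true AND true = true
Overall: true → qualifies

Qualifies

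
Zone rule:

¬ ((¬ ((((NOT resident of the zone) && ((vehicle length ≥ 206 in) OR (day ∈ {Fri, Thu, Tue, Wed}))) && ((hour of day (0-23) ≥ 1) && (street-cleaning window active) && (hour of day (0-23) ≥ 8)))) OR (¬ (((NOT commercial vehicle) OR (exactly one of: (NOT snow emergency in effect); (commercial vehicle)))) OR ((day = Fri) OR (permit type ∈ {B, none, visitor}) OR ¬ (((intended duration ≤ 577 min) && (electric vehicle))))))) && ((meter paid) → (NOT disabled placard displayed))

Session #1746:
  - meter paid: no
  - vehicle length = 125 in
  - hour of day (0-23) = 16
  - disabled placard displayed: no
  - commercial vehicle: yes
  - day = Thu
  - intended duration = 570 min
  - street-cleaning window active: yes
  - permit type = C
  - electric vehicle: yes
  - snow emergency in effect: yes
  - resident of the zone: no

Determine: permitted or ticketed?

Permitted

Atomic conditions:
  NOT resident of the zone: no → true
  vehicle length ≥ 206 in: 125 ≥ 206 is false
  day ∈ {Fri, Thu, Tue, Wed}: Thu is in the set → true
  hour of day (0-23) ≥ 1: 16 ≥ 1 is true
  street-cleaning window active: yes → true
  hour of day (0-23) ≥ 8: 16 ≥ 8 is true
  NOT commercial vehicle: yes → false
  NOT snow emergency in effect: yes → false
  commercial vehicle: yes → true
  day = Fri: Thu == Fri is false
  permit type ∈ {B, none, visitor}: C is not in the set → false
  intended duration ≤ 577 min: 570 ≤ 577 is true
  electric vehicle: yes → true
  meter paid: no → false
  NOT disabled placard displayed: no → true
Combine:
[1.1.1.1.1.2] false OR true = true
[1.1.1.1.1] true AND true = true
[1.1.1.1.2] true AND true AND true = true
[1.1.1.1] true AND true = true
[1.1.1] NOT true = false
[1.1.2.1.1.2] exactly-one(false, true) = true
[1.1.2.1.1] false OR true = true
[1.1.2.1] NOT true = false
[1.1.2.2.3.1] true AND true = true
[1.1.2.2.3] NOT true = false
[1.1.2.2] false OR false OR false = false
[1.1.2] false OR false = false
[1.1] false OR false = false
[1] NOT false = true
[2] false → true (antecedent false ⇒ implication holds) = true
[root] true AND true = true
Overall: true → permitted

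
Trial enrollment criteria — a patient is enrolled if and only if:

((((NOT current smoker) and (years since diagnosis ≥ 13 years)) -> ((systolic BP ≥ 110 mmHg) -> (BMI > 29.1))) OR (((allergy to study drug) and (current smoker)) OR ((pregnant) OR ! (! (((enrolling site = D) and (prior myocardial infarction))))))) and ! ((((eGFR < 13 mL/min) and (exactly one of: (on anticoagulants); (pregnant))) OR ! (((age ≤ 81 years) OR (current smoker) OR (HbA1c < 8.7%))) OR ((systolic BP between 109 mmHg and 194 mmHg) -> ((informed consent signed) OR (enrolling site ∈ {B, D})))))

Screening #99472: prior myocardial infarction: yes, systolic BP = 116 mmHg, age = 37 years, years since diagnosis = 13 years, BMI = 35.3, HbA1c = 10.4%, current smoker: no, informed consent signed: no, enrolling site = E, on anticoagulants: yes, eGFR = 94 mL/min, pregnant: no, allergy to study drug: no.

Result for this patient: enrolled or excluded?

Atomic conditions:
  NOT current smoker: no → true
  years since diagnosis ≥ 13 years: 13 ≥ 13 is true
  systolic BP ≥ 110 mmHg: 116 ≥ 110 is true
  BMI > 29.1: 35.3 > 29.1 is true
  allergy to study drug: no → false
  current smoker: no → false
  pregnant: no → false
  enrolling site = D: E == D is false
  prior myocardial infarction: yes → true
  eGFR < 13 mL/min: 94 < 13 is false
  on anticoagulants: yes → true
  age ≤ 81 years: 37 ≤ 81 is true
  HbA1c < 8.7%: 10.4 < 8.7 is false
  systolic BP between 109 mmHg and 194 mmHg: 116 in [109, 194] is true
  informed consent signed: no → false
  enrolling site ∈ {B, D}: E is not in the set → false
Combine:
[1.1.1] true AND true = true
[1.1.2] true → true = true
[1.1] true → true = true
[1.2.1] false AND false = false
[1.2.2.2.1.1] false AND true = false
[1.2.2.2.1] NOT false = true
[1.2.2.2] NOT true = false
[1.2.2] false OR false = false
[1.2] false OR false = false
[1] true OR false = true
[2.1.1.2] exactly-one(true, false) = true
[2.1.1] false AND true = false
[2.1.2.1] true OR false OR false = true
[2.1.2] NOT true = false
[2.1.3.2] false OR false = false
[2.1.3] true → false = false
[2.1] false OR false OR false = false
[2] NOT false = true
[root] true AND true = true
Overall: true → enrolled

Enrolled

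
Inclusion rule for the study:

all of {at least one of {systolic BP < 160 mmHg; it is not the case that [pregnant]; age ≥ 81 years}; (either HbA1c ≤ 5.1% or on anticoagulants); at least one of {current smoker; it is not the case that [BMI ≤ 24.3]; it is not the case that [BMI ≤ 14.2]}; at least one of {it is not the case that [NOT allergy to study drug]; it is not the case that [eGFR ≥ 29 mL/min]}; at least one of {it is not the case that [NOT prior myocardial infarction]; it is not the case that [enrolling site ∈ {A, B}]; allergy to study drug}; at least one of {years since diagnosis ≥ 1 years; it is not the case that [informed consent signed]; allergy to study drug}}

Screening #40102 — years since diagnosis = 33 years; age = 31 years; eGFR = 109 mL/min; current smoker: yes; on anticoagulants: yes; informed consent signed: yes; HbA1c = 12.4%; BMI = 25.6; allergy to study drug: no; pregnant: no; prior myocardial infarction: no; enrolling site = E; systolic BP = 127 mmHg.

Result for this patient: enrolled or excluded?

Atomic conditions:
  systolic BP < 160 mmHg: 127 < 160 is true
  pregnant: no → false
  age ≥ 81 years: 31 ≥ 81 is false
  HbA1c ≤ 5.1%: 12.4 ≤ 5.1 is false
  on anticoagulants: yes → true
  current smoker: yes → true
  BMI ≤ 24.3: 25.6 ≤ 24.3 is false
  BMI ≤ 14.2: 25.6 ≤ 14.2 is false
  NOT allergy to study drug: no → true
  eGFR ≥ 29 mL/min: 109 ≥ 29 is true
  NOT prior myocardial infarction: no → true
  enrolling site ∈ {A, B}: E is not in the set → false
  allergy to study drug: no → false
  years since diagnosis ≥ 1 years: 33 ≥ 1 is true
  informed consent signed: yes → true
Combine:
[1.2] NOT false = true
[1] true OR true OR false = true
[2] false OR true = true
[3.2] NOT false = true
[3.3] NOT false = true
[3] true OR true OR true = true
[4.1] NOT true = false
[4.2] NOT true = false
[4] false OR false = false
[5.1] NOT true = false
[5.2] NOT false = true
[5] false OR true OR false = true
[6.2] NOT true = false
[6] true OR false OR false = true
[root] true AND true AND true AND false AND true AND true = false
Overall: false → excluded

Excluded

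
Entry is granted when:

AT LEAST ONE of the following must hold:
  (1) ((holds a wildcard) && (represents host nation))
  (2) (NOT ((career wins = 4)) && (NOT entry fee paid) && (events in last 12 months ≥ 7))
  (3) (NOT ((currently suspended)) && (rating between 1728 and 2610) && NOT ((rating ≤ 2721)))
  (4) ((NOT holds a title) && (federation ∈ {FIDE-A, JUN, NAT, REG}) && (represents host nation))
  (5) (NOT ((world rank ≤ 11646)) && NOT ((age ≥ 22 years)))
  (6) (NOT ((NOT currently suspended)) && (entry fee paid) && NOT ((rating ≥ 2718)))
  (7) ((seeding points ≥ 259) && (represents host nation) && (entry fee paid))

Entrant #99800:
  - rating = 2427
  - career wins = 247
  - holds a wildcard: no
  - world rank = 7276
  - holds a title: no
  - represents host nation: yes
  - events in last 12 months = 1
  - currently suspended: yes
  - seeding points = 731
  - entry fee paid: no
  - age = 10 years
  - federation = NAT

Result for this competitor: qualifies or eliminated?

Qualifies

Atomic conditions:
  holds a wildcard: no → false
  represents host nation: yes → true
  career wins = 4: 247 == 4 is false
  NOT entry fee paid: no → true
  events in last 12 months ≥ 7: 1 ≥ 7 is false
  currently suspended: yes → true
  rating between 1728 and 2610: 2427 in [1728, 2610] is true
  rating ≤ 2721: 2427 ≤ 2721 is true
  NOT holds a title: no → true
  federation ∈ {FIDE-A, JUN, NAT, REG}: NAT is in the set → true
  world rank ≤ 11646: 7276 ≤ 11646 is true
  age ≥ 22 years: 10 ≥ 22 is false
  NOT currently suspended: yes → false
  entry fee paid: no → false
  rating ≥ 2718: 2427 ≥ 2718 is false
  seeding points ≥ 259: 731 ≥ 259 is true
Combine:
[1] false AND true = false
[2.1] NOT false = true
[2] true AND true AND false = false
[3.1] NOT true = false
[3.3] NOT true = false
[3] false AND true AND false = false
[4] true AND true AND true = true
[5.1] NOT true = false
[5.2] NOT false = true
[5] false AND true = false
[6.1] NOT false = true
[6.3] NOT false = true
[6] true AND false AND true = false
[7] true AND true AND false = false
[root] false OR false OR false OR true OR false OR false OR false = true
Overall: true → qualifies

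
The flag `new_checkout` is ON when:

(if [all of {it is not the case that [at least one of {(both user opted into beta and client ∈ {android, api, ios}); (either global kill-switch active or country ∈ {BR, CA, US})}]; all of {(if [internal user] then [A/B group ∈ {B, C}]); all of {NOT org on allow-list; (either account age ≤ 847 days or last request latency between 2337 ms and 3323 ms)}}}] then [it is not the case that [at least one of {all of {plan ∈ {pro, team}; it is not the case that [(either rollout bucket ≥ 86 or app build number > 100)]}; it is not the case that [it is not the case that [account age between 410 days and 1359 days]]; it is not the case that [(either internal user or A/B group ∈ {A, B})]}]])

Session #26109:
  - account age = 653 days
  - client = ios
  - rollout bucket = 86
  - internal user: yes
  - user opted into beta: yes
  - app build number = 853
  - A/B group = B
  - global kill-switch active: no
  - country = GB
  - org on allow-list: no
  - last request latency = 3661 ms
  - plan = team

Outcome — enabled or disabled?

Atomic conditions:
  user opted into beta: yes → true
  client ∈ {android, api, ios}: ios is in the set → true
  global kill-switch active: no → false
  country ∈ {BR, CA, US}: GB is not in the set → false
  internal user: yes → true
  A/B group ∈ {B, C}: B is in the set → true
  NOT org on allow-list: no → true
  account age ≤ 847 days: 653 ≤ 847 is true
  last request latency between 2337 ms and 3323 ms: 3661 in [2337, 3323] is false
  plan ∈ {pro, team}: team is in the set → true
  rollout bucket ≥ 86: 86 ≥ 86 is true
  app build number > 100: 853 > 100 is true
  account age between 410 days and 1359 days: 653 in [410, 1359] is true
  A/B group ∈ {A, B}: B is in the set → true
Combine:
[1.1.1.1] true AND true = true
[1.1.1.2] false OR false = false
[1.1.1] true OR false = true
[1.1] NOT true = false
[1.2.1] true → true = true
[1.2.2.2] true OR false = true
[1.2.2] true AND true = true
[1.2] true AND true = true
[1] false AND true = false
[2.1.1.2.1] true OR true = true
[2.1.1.2] NOT true = false
[2.1.1] true AND false = false
[2.1.2.1] NOT true = false
[2.1.2] NOT false = true
[2.1.3.1] true OR true = true
[2.1.3] NOT true = false
[2.1] false OR true OR false = true
[2] NOT true = false
[root] false → false (antecedent false ⇒ implication holds) = true
Overall: true → enabled

Enabled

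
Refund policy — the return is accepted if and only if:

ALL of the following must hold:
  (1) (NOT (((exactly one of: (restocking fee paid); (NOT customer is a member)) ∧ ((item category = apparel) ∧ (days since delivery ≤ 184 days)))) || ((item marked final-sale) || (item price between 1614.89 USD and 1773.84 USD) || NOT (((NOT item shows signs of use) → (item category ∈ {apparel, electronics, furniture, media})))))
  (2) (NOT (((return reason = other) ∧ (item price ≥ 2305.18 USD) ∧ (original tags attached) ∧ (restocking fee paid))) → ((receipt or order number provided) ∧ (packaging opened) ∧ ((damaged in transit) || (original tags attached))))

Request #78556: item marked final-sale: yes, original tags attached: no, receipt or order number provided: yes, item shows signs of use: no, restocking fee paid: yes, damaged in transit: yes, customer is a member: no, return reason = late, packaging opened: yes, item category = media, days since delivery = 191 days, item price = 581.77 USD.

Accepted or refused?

Atomic conditions:
  restocking fee paid: yes → true
  NOT customer is a member: no → true
  item category = apparel: media == apparel is false
  days since delivery ≤ 184 days: 191 ≤ 184 is false
  item marked final-sale: yes → true
  item price between 1614.89 USD and 1773.84 USD: 581.77 in [1614.89, 1773.84] is false
  NOT item shows signs of use: no → true
  item category ∈ {apparel, electronics, furniture, media}: media is in the set → true
  return reason = other: late == other is false
  item price ≥ 2305.18 USD: 581.77 ≥ 2305.18 is false
  original tags attached: no → false
  receipt or order number provided: yes → true
  packaging opened: yes → true
  damaged in transit: yes → true
Combine:
[1.1.1.1] exactly-one(true, true) = false
[1.1.1.2] false AND false = false
[1.1.1] false AND false = false
[1.1] NOT false = true
[1.2.3.1] true → true = true
[1.2.3] NOT true = false
[1.2] true OR false OR false = true
[1] true OR true = true
[2.1.1] false AND false AND false AND true = false
[2.1] NOT false = true
[2.2.3] true OR false = true
[2.2] true AND true AND true = true
[2] true → true = true
[root] true AND true = true
Overall: true → accepted

Accepted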